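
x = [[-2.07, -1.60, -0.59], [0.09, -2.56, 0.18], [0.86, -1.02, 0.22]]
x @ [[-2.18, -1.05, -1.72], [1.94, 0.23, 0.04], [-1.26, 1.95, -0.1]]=[[2.15, 0.65, 3.56], [-5.39, -0.33, -0.28], [-4.13, -0.71, -1.54]]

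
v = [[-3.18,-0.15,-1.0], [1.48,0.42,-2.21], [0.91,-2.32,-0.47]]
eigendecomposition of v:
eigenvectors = [[0.19-0.55j, 0.19+0.55j, -0.09+0.00j], [-0.53+0.07j, -0.53-0.07j, -0.78+0.00j], [-0.61+0.00j, (-0.61-0j), (0.62+0j)]]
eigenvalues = [(-2.78+1.11j), (-2.78-1.11j), (2.34+0j)]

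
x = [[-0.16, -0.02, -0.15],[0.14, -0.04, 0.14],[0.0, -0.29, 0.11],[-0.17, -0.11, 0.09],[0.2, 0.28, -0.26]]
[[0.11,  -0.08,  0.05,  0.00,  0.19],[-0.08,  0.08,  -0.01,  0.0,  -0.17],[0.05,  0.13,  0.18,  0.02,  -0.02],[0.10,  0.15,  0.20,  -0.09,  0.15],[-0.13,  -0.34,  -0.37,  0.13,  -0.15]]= x @ [[-0.50, -0.35, -0.65, 0.41, -1.0], [-0.23, -0.1, -0.46, -0.22, 0.00], [-0.15, 0.92, 0.44, -0.44, -0.21]]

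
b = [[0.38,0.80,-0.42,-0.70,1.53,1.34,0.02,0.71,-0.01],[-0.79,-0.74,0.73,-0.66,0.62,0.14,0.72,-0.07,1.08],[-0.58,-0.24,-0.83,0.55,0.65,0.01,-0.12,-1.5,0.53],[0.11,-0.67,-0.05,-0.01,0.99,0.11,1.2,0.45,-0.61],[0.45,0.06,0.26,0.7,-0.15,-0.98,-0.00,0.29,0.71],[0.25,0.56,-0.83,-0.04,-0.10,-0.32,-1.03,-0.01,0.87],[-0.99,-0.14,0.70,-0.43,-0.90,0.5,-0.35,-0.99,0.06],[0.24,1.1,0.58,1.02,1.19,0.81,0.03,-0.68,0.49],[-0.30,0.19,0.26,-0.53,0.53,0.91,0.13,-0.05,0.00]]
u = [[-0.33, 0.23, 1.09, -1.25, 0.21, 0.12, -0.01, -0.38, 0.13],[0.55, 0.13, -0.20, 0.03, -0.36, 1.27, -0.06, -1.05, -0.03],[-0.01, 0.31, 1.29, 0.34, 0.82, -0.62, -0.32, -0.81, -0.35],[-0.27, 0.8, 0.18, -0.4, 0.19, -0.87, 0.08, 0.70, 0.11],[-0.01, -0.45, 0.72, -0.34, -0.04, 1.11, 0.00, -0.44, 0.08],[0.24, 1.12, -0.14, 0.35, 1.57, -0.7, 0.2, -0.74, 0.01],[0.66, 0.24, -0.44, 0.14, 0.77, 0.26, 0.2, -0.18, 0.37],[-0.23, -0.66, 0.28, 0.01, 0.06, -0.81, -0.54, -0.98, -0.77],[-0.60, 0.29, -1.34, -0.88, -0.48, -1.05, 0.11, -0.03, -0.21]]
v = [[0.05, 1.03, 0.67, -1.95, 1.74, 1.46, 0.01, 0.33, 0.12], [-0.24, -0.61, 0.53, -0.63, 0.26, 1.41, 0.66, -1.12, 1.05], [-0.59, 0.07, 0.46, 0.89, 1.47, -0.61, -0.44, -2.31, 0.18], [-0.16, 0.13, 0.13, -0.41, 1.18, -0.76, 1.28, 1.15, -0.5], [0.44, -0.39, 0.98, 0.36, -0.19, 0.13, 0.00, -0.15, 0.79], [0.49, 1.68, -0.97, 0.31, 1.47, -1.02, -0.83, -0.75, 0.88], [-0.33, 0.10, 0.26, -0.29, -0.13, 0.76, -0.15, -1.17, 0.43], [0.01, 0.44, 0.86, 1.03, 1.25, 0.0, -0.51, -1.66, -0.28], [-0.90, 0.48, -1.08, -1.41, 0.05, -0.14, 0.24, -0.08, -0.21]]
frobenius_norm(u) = 5.36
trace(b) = -2.70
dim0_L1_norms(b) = [4.09, 4.5, 4.66, 4.64, 6.66, 5.12, 3.6, 4.75, 4.36]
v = u + b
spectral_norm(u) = 2.92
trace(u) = -1.04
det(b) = -0.00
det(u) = 0.00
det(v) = -3.84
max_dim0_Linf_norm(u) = 1.57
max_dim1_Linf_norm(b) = 1.53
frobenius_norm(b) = 5.86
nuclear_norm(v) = 18.14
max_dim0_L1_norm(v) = 8.72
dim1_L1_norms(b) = [5.91, 5.55, 5.01, 4.2, 3.6, 4.01, 5.06, 6.14, 2.9]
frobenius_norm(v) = 7.50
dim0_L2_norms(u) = [1.18, 1.69, 2.35, 1.69, 2.04, 2.51, 0.7, 2.03, 0.97]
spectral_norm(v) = 4.47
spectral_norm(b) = 3.22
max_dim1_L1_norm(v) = 8.4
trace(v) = -3.74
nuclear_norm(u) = 12.76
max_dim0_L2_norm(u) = 2.51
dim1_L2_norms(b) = [2.47, 2.06, 2.09, 1.86, 1.53, 1.73, 1.96, 2.33, 1.27]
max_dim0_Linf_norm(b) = 1.53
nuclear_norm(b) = 13.96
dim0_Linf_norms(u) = [0.66, 1.12, 1.34, 1.25, 1.57, 1.27, 0.54, 1.05, 0.77]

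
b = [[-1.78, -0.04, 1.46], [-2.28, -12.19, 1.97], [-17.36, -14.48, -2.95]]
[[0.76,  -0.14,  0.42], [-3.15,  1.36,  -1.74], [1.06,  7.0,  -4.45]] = b @ [[-0.36, -0.23, 0.04],  [0.34, -0.13, 0.19],  [0.09, -0.38, 0.34]]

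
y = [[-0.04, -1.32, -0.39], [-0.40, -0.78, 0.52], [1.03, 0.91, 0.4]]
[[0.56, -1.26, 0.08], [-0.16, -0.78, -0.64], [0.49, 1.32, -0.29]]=y @[[0.9, 0.43, -0.11], [-0.39, 0.89, 0.23], [-0.2, 0.17, -0.97]]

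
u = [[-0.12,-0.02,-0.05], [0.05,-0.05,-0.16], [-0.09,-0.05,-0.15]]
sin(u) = [[-0.12, -0.02, -0.05], [0.05, -0.05, -0.16], [-0.09, -0.05, -0.15]]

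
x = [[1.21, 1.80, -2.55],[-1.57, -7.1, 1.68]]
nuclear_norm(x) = 9.97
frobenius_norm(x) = 8.18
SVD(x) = [[-0.35, 0.94], [0.94, 0.35]] @ diag([7.917284720934181, 2.0543861973013113]) @ [[-0.24,-0.92,0.31],[0.29,-0.37,-0.88]]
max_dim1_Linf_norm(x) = 7.1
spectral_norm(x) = 7.92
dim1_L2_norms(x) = [3.35, 7.46]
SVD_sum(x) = [[0.65, 2.52, -0.85], [-1.77, -6.84, 2.31]] + [[0.56, -0.72, -1.7], [0.2, -0.26, -0.63]]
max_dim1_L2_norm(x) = 7.46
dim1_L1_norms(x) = [5.56, 10.35]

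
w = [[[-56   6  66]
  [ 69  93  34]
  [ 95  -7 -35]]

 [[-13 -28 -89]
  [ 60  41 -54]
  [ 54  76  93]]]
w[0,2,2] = -35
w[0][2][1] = -7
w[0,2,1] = -7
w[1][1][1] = 41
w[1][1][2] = -54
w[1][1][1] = 41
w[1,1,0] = 60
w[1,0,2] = -89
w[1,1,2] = -54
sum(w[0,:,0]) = 108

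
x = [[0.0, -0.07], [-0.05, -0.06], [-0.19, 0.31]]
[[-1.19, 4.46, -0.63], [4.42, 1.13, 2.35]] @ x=[[-0.1, -0.38],[-0.50, 0.35]]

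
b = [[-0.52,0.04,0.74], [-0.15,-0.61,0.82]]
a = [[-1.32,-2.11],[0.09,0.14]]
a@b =[[1.0, 1.23, -2.71], [-0.07, -0.08, 0.18]]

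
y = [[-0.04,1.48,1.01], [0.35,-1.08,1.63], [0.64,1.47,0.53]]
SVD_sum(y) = [[0.25, 1.59, 0.57], [-0.06, -0.39, -0.14], [0.24, 1.53, 0.54]] + [[0.07, -0.14, 0.36], [0.35, -0.69, 1.78], [0.01, -0.03, 0.07]] + [[-0.36, 0.03, 0.08], [0.06, -0.0, -0.01], [0.39, -0.03, -0.09]]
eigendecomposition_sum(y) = [[0.44, 0.70, 1.05], [0.30, 0.47, 0.71], [0.47, 0.76, 1.13]] + [[-0.51, -0.04, 0.5],[0.11, 0.01, -0.11],[0.14, 0.01, -0.14]] + [[0.03, 0.82, -0.54], [-0.06, -1.56, 1.03], [0.03, 0.7, -0.46]]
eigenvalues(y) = [2.04, -0.64, -2.0]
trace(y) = -0.59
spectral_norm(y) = 2.40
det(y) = 2.61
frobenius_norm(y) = 3.16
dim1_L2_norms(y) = [1.79, 1.99, 1.69]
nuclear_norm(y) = 4.93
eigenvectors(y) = [[0.62, 0.94, 0.43], [0.42, -0.21, -0.82], [0.67, -0.26, 0.37]]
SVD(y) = [[0.71,0.20,-0.67], [-0.17,0.98,0.11], [0.68,0.04,0.73]] @ diag([2.403873141530658, 1.982880159595949, 0.5466993617229389]) @ [[0.14, 0.93, 0.33], [0.18, -0.35, 0.92], [0.97, -0.07, -0.22]]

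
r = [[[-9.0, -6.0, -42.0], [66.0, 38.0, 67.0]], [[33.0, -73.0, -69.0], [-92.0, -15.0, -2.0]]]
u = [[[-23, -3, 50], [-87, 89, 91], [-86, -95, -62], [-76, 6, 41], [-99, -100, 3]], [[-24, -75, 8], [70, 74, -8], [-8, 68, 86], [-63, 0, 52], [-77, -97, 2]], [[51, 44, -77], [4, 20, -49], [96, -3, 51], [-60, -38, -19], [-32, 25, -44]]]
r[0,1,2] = 67.0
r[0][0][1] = -6.0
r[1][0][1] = -73.0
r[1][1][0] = -92.0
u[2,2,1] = -3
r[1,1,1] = -15.0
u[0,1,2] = 91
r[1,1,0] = -92.0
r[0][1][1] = 38.0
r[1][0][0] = 33.0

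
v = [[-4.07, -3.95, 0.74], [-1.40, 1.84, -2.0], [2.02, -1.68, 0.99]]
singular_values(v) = [5.75, 4.05, 0.68]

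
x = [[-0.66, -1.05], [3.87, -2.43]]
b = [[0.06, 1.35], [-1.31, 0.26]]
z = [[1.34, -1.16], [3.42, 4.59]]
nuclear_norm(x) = 5.81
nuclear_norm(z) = 7.49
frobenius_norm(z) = 5.99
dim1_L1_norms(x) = [1.71, 6.3]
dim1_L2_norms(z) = [1.77, 5.72]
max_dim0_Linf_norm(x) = 3.87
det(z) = 10.12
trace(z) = 5.93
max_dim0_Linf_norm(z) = 4.59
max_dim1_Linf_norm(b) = 1.35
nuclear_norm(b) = 2.68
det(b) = 1.78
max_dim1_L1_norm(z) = 8.01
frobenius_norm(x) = 4.73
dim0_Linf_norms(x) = [3.87, 2.43]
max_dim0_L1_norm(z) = 5.75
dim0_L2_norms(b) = [1.31, 1.37]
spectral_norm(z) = 5.73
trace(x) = -3.09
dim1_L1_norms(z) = [2.5, 8.01]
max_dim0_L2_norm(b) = 1.37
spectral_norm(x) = 4.57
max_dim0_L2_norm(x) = 3.93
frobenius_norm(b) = 1.90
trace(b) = 0.32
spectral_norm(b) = 1.44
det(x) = 5.67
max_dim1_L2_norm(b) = 1.35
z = x @ b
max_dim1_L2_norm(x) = 4.57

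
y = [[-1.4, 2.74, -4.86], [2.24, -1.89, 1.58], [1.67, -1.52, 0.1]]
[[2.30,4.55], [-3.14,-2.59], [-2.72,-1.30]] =y @[[-0.86, -0.43], [0.86, 0.34], [0.26, -0.62]]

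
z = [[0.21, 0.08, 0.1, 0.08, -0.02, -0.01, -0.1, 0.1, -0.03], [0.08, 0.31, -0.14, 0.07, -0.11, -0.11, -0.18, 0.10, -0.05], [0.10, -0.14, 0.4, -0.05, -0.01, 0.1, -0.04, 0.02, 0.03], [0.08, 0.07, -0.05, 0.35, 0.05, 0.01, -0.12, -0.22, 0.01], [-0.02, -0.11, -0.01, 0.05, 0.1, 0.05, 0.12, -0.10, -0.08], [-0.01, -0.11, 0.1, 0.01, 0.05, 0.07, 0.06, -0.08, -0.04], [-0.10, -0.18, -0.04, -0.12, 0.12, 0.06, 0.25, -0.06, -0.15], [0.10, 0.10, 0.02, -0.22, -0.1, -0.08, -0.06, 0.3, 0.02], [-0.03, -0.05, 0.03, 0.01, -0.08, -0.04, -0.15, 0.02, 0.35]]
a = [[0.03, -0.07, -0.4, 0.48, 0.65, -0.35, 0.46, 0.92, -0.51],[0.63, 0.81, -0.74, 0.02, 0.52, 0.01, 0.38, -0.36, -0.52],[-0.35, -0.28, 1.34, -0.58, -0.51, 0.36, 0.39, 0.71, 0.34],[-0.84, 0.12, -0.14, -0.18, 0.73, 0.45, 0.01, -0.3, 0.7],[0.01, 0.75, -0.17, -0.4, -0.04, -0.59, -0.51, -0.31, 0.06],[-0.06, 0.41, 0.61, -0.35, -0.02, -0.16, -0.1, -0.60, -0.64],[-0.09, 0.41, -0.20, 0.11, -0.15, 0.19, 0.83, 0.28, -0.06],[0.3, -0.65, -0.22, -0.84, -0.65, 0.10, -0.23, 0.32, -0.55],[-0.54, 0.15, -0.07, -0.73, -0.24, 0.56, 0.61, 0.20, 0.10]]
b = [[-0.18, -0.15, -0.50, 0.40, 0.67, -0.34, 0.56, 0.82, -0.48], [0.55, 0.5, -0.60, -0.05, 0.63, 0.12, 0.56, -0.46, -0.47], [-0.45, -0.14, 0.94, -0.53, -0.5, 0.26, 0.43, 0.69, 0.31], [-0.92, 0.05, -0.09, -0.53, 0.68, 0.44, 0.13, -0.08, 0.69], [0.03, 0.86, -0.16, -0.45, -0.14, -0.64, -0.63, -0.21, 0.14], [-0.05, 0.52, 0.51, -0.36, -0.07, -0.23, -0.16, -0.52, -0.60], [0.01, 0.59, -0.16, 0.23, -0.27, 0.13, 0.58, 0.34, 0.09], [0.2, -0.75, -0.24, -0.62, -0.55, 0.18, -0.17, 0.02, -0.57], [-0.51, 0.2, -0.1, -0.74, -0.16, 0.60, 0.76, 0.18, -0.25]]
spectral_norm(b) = 2.13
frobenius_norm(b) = 4.12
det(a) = -0.05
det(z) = 0.00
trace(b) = 0.71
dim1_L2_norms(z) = [0.3, 0.44, 0.45, 0.45, 0.24, 0.2, 0.41, 0.42, 0.4]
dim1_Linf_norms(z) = [0.21, 0.31, 0.4, 0.35, 0.12, 0.11, 0.25, 0.3, 0.35]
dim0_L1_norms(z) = [0.73, 1.15, 0.89, 0.96, 0.64, 0.53, 1.08, 1.0, 0.76]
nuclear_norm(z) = 2.37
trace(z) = 2.34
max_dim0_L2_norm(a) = 1.74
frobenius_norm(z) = 1.14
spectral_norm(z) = 0.71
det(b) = -0.01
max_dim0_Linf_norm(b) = 0.94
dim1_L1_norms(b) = [4.1, 3.94, 4.25, 3.61, 3.26, 3.02, 2.4, 3.3, 3.5]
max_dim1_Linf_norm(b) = 0.94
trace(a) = 3.05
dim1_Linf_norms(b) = [0.82, 0.63, 0.94, 0.92, 0.86, 0.6, 0.59, 0.75, 0.76]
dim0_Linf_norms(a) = [0.84, 0.81, 1.34, 0.84, 0.73, 0.59, 0.83, 0.92, 0.7]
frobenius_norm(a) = 4.25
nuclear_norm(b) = 10.80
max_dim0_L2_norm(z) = 0.45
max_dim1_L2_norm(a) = 1.87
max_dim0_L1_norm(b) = 3.98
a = z + b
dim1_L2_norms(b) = [1.5, 1.44, 1.57, 1.51, 1.36, 1.17, 0.99, 1.32, 1.38]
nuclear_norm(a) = 10.98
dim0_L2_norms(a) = [1.27, 1.45, 1.74, 1.46, 1.41, 1.09, 1.38, 1.5, 1.37]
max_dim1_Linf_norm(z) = 0.4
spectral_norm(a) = 2.45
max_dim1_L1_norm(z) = 1.15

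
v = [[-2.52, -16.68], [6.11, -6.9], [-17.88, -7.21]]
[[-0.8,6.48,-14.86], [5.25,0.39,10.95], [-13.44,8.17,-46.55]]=v @ [[0.78, -0.32, 2.39],[-0.07, -0.34, 0.53]]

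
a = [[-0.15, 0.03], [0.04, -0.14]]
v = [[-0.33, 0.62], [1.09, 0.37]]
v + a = [[-0.48, 0.65], [1.13, 0.23]]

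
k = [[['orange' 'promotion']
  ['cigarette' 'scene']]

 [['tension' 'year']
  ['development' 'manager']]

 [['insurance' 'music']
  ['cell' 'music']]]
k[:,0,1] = ['promotion', 'year', 'music']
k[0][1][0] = 'cigarette'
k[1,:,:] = [['tension', 'year'], ['development', 'manager']]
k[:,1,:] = [['cigarette', 'scene'], ['development', 'manager'], ['cell', 'music']]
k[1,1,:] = ['development', 'manager']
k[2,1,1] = 'music'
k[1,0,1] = 'year'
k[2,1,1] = 'music'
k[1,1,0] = 'development'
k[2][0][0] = 'insurance'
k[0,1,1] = 'scene'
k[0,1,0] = 'cigarette'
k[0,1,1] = 'scene'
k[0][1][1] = 'scene'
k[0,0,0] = 'orange'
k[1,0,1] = 'year'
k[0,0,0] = 'orange'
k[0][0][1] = 'promotion'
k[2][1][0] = 'cell'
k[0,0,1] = 'promotion'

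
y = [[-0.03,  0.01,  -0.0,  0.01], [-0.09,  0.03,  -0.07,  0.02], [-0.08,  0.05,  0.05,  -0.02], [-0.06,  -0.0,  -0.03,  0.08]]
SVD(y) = [[-0.20, 0.08, 0.1, -0.97], [-0.71, -0.16, -0.68, 0.06], [-0.38, 0.89, 0.20, 0.18], [-0.55, -0.43, 0.70, 0.15]] @ diag([0.15740383164539232, 0.10173504934394385, 0.05452498981930833, 0.0010193152302518371]) @ [[0.85, -0.27, 0.30, -0.34], [-0.33, 0.4, 0.67, -0.53], [-0.01, -0.17, 0.67, 0.72], [0.41, 0.86, -0.08, 0.28]]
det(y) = -0.00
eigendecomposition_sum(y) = [[(-0-0j), 0.00-0.00j, 0j, 0.00-0.00j],[-0.01-0.00j, -0j, 0.00+0.00j, -0j],[0.00+0.00j, -0.00+0.00j, (-0-0j), -0.00+0.00j],[-0.00-0.00j, 0.00-0.00j, 0j, -0j]] + [[(-0.01-0j), (0.01+0j), 0.01j, -0.00+0.00j], [(-0.04-0.06j), (0.02+0.03j), (-0.03+0.03j), (-0.01-0j)], [-0.04+0.03j, 0.02-0.01j, 0.02+0.02j, 0.01j], [-0.03-0.01j, 0.01+0.01j, (-0+0.02j), (-0+0j)]] + [[-0.01+0.00j, 0.01-0.00j, -0.01j, (-0-0j)], [-0.04+0.06j, (0.02-0.03j), (-0.03-0.03j), -0.01+0.00j], [-0.04-0.03j, (0.02+0.01j), 0.02-0.02j, -0.01j], [(-0.03+0.01j), 0.01-0.01j, -0.00-0.02j, (-0-0j)]] + [[-0.00-0.00j,(-0+0j),(-0+0j),(0.01-0j)], [(-0-0j),(-0.01+0j),(-0.01+0j),0.04-0.00j], [0j,0.01-0.00j,(0.01-0j),(-0.02+0j)], [(-0.01-0j),-0.03+0.00j,-0.02+0.00j,0.09-0.00j]]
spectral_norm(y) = 0.16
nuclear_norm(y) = 0.31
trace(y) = 0.13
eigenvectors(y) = [[(-0.42+0j), (-0.08+0.11j), (-0.08-0.11j), 0.12+0.00j], [(-0.86+0j), (-0.79+0j), (-0.79-0j), (0.43+0j)], [0.06+0.00j, 0.52j, -0.52j, -0.20+0.00j], [-0.29+0.00j, -0.25+0.16j, (-0.25-0.16j), 0.87+0.00j]]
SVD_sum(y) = [[-0.03,0.01,-0.01,0.01], [-0.1,0.03,-0.03,0.04], [-0.05,0.02,-0.02,0.02], [-0.07,0.02,-0.03,0.03]] + [[-0.0, 0.0, 0.01, -0.0], [0.01, -0.01, -0.01, 0.01], [-0.03, 0.04, 0.06, -0.05], [0.01, -0.02, -0.03, 0.02]] + [[-0.00, -0.00, 0.0, 0.00],[0.0, 0.01, -0.02, -0.03],[-0.00, -0.0, 0.01, 0.01],[-0.00, -0.01, 0.03, 0.03]] + [[-0.00, -0.00, 0.00, -0.00], [0.0, 0.00, -0.00, 0.00], [0.00, 0.00, -0.00, 0.00], [0.00, 0.00, -0.0, 0.0]]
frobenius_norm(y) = 0.20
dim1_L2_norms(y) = [0.03, 0.12, 0.11, 0.1]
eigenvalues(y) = [(-0+0j), (0.03+0.05j), (0.03-0.05j), (0.08+0j)]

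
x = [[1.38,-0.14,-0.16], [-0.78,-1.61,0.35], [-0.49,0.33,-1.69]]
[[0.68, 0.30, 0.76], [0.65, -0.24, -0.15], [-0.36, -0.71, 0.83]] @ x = [[0.33, -0.33, -1.29], [1.16, 0.25, 0.07], [-0.35, 1.47, -1.59]]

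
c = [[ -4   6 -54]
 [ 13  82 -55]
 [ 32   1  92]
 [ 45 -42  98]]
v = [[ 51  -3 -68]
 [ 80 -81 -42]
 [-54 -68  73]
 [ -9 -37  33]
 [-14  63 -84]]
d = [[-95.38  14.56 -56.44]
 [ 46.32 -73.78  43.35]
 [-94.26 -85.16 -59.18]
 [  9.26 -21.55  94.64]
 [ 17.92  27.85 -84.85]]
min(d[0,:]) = -95.38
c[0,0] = -4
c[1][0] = 13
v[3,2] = 33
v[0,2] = -68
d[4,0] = 17.92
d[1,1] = -73.78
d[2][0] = -94.26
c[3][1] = -42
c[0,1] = 6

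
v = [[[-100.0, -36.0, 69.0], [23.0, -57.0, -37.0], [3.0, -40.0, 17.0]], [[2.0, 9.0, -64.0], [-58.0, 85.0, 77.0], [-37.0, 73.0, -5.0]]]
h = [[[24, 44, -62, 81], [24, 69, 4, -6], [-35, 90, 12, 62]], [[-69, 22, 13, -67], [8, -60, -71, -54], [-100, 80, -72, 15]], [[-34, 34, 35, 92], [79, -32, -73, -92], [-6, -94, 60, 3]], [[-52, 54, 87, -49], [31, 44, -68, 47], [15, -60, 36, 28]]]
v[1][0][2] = -64.0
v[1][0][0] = 2.0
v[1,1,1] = 85.0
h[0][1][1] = 69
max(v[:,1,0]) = 23.0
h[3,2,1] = -60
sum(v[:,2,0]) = -34.0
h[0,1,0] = 24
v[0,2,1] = -40.0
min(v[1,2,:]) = -37.0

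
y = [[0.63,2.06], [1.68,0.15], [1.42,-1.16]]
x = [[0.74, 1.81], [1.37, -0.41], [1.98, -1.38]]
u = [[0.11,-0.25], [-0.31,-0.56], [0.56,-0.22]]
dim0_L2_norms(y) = [2.29, 2.37]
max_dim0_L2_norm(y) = 2.37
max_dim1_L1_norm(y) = 2.69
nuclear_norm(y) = 4.66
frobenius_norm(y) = 3.29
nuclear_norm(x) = 4.76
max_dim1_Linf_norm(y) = 2.06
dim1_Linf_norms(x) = [1.81, 1.37, 1.98]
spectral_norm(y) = 2.37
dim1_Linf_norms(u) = [0.25, 0.56, 0.56]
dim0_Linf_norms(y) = [1.68, 2.06]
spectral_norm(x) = 2.80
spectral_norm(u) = 0.67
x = u + y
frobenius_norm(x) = 3.42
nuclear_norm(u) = 1.30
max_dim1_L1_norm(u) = 0.87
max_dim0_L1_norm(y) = 3.73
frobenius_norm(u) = 0.92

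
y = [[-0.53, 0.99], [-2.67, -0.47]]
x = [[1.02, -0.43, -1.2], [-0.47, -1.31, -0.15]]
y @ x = [[-1.01, -1.07, 0.49], [-2.5, 1.76, 3.27]]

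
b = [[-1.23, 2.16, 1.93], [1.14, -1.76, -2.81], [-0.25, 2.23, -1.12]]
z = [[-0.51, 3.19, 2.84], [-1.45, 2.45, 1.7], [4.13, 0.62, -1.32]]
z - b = [[0.72, 1.03, 0.91], [-2.59, 4.21, 4.51], [4.38, -1.61, -0.20]]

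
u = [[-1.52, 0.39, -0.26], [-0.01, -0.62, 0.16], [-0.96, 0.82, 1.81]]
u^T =[[-1.52, -0.01, -0.96], [0.39, -0.62, 0.82], [-0.26, 0.16, 1.81]]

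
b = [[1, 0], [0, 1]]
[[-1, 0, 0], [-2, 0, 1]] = b @ [[-1, 0, 0], [-2, 0, 1]]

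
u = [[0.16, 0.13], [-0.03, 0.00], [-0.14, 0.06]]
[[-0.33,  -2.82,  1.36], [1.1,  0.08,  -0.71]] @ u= [[-0.16, 0.04], [0.27, 0.10]]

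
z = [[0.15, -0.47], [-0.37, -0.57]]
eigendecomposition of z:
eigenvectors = [[0.93,0.46], [-0.38,0.89]]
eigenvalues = [0.34, -0.76]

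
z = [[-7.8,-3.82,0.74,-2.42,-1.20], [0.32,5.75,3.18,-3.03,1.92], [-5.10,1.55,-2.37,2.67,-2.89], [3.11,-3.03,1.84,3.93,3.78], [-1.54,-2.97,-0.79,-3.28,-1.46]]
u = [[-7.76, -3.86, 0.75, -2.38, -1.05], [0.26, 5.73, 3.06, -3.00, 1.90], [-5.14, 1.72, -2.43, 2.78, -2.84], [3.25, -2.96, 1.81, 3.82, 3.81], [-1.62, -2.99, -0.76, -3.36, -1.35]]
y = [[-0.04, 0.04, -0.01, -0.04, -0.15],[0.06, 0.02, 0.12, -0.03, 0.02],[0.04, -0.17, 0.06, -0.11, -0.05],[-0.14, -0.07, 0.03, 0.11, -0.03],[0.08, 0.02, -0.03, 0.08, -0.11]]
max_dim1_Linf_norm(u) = 7.76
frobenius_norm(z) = 16.30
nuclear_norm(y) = 0.86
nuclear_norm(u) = 31.23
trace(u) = -1.99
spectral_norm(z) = 11.48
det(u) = 641.26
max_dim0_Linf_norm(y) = 0.17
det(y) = 0.00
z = u + y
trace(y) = 0.04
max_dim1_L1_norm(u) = 15.8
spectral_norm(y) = 0.23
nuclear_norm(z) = 31.12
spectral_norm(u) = 11.44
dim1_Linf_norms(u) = [7.76, 5.73, 5.14, 3.82, 3.36]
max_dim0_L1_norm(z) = 17.87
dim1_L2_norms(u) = [9.08, 7.41, 7.15, 7.19, 5.03]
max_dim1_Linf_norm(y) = 0.17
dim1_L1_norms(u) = [15.8, 13.95, 14.91, 15.65, 10.08]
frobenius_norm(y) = 0.40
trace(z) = -1.95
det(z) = 330.05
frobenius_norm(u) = 16.29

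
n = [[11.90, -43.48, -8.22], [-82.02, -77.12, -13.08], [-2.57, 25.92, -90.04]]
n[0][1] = -43.48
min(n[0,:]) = -43.48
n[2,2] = -90.04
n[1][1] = -77.12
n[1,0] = -82.02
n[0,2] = -8.22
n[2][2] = -90.04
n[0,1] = -43.48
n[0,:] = [11.9, -43.48, -8.22]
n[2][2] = -90.04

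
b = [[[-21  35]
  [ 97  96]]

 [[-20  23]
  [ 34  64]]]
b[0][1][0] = 97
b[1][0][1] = 23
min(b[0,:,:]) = -21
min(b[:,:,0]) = -21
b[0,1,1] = 96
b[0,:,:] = [[-21, 35], [97, 96]]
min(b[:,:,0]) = -21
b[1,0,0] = -20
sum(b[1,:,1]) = 87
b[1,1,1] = 64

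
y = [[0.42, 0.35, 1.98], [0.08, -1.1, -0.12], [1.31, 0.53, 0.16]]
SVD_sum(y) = [[0.78, 0.67, 1.69], [-0.17, -0.15, -0.38], [0.33, 0.28, 0.71]] + [[-0.38,-0.29,0.29],[-0.31,-0.24,0.24],[0.73,0.56,-0.56]] + [[0.02, -0.03, 0.0], [0.56, -0.71, 0.02], [0.25, -0.31, 0.01]]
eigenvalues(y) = [(1.9+0j), (-1.21+0.13j), (-1.21-0.13j)]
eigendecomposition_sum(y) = [[(1.04+0j), (0.32+0j), 1.16+0.00j], [(-0+0j), -0.00+0.00j, -0.00+0.00j], [(0.78+0j), (0.24+0j), 0.87+0.00j]] + [[(-0.31-0.28j),  (0.01-0.84j),  (0.41+0.36j)],[(0.04+0.39j),  (-0.55+0.59j),  (-0.06-0.52j)],[0.27+0.14j,  (0.14+0.59j),  (-0.35-0.18j)]] + [[(-0.31+0.28j), (0.01+0.84j), 0.41-0.36j], [(0.04-0.39j), -0.55-0.59j, (-0.06+0.52j)], [(0.27-0.14j), 0.14-0.59j, -0.35+0.18j]]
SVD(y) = [[-0.9, 0.43, -0.04], [0.2, 0.35, -0.91], [-0.38, -0.83, -0.4]] @ diag([2.1893716821085354, 1.3003657948830525, 0.9941833015492679]) @ [[-0.39, -0.34, -0.86], [-0.68, -0.52, 0.52], [-0.62, 0.78, -0.02]]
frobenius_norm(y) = 2.73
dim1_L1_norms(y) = [2.75, 1.3, 2.0]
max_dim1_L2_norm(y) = 2.05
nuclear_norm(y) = 4.48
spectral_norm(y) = 2.19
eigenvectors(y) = [[(0.8+0j), (-0.64+0j), (-0.64-0j)], [-0.00+0.00j, 0.45+0.41j, 0.45-0.41j], [0.60+0.00j, 0.45-0.12j, (0.45+0.12j)]]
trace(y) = -0.52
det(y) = 2.83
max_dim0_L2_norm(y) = 1.99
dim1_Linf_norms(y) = [1.98, 1.1, 1.31]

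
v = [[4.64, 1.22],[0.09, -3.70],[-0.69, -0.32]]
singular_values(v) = [5.01, 3.49]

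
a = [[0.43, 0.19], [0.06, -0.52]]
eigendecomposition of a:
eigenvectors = [[1.0, -0.19], [0.06, 0.98]]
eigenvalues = [0.44, -0.53]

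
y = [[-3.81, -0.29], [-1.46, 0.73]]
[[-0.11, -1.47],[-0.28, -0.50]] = y @ [[0.05, 0.38],[-0.28, 0.08]]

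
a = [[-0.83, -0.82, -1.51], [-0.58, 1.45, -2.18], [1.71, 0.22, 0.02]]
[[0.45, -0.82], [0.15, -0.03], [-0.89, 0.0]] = a @ [[-0.51, -0.06], [-0.07, 0.45], [0.02, 0.33]]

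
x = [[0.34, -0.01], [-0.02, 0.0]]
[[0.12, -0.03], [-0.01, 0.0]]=x@ [[0.35, -0.08], [0.18, 0.18]]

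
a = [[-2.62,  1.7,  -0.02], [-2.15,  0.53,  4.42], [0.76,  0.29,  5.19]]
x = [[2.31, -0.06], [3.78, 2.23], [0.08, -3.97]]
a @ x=[[0.37, 4.03], [-2.61, -16.24], [3.27, -20.00]]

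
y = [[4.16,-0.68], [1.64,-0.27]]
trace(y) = 3.89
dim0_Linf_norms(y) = [4.16, 0.68]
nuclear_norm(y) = 4.53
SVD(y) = [[-0.93, -0.37], [-0.37, 0.93]] @ diag([4.531059134759363, 0.0017655916116011753]) @ [[-0.99, 0.16], [-0.16, -0.99]]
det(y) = -0.01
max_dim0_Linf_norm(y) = 4.16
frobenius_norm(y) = 4.53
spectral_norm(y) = 4.53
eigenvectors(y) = [[0.93, 0.16], [0.37, 0.99]]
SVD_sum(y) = [[4.16, -0.68], [1.64, -0.27]] + [[0.00,0.0], [-0.00,-0.0]]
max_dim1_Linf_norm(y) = 4.16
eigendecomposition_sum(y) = [[4.16, -0.68], [1.64, -0.27]] + [[0.00,-0.0], [0.00,-0.0]]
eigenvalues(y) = [3.89, -0.0]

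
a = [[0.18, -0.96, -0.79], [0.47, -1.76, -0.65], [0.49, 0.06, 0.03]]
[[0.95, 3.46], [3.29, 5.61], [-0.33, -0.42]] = a @ [[-0.46, -0.44],[-2.74, -3.00],[2.02, -0.83]]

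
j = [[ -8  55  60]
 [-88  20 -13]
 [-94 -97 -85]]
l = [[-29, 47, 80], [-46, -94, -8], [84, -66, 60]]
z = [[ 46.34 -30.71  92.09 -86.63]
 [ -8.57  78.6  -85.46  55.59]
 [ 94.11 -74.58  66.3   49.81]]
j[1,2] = -13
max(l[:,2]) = 80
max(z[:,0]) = 94.11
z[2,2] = 66.3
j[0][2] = 60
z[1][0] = -8.57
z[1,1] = 78.6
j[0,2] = 60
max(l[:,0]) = 84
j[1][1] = 20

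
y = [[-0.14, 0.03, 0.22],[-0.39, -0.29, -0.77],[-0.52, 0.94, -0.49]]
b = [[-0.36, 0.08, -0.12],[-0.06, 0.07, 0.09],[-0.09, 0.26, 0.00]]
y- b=[[0.22, -0.05, 0.34], [-0.33, -0.36, -0.86], [-0.43, 0.68, -0.49]]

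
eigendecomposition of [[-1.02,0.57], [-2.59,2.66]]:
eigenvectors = [[-0.78, -0.17], [-0.63, -0.98]]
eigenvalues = [-0.56, 2.2]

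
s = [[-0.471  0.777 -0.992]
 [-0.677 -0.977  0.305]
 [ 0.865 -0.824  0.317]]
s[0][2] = -0.992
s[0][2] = -0.992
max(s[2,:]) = 0.865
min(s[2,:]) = -0.824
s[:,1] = [0.777, -0.977, -0.824]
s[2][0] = 0.865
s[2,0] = 0.865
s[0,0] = -0.471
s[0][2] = -0.992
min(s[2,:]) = -0.824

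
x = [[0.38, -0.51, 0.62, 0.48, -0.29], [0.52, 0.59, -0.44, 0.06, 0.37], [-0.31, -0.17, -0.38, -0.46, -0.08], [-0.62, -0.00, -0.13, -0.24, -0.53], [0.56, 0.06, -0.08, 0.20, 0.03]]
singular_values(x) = [1.34, 1.24, 0.39, 0.38, 0.0]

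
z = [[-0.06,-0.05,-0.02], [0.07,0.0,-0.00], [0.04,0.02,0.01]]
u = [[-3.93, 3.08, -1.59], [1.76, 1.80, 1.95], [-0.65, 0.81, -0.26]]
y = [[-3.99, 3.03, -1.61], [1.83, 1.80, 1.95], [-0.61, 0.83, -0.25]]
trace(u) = -2.39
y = z + u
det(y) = 1.82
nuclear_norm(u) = 8.55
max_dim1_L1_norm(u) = 8.6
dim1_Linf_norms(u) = [3.93, 1.95, 0.81]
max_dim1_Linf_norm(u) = 3.93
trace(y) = -2.44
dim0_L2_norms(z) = [0.1, 0.05, 0.02]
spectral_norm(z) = 0.11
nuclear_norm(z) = 0.15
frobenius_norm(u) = 6.22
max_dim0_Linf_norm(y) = 3.99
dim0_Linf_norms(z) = [0.07, 0.05, 0.02]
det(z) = 0.00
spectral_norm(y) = 5.47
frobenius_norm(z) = 0.12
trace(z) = -0.05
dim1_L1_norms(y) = [8.63, 5.58, 1.69]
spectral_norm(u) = 5.44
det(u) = 1.43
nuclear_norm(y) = 8.62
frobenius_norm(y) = 6.26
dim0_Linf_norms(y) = [3.99, 3.03, 1.95]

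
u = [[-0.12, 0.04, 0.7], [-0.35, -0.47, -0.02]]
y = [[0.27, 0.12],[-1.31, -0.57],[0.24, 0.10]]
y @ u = [[-0.07, -0.05, 0.19], [0.36, 0.22, -0.91], [-0.06, -0.04, 0.17]]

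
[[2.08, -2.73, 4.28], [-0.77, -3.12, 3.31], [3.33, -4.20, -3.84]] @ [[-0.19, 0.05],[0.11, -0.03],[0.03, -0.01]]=[[-0.57, 0.14], [-0.10, 0.02], [-1.21, 0.33]]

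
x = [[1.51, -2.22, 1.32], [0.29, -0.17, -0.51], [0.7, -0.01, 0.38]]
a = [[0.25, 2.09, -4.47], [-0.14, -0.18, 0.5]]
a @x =[[-2.15, -0.87, -2.43], [0.09, 0.34, 0.1]]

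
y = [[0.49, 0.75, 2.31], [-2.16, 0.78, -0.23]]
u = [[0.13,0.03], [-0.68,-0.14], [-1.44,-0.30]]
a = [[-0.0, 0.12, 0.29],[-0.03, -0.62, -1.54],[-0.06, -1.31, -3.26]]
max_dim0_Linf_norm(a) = 3.26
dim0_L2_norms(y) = [2.21, 1.08, 2.32]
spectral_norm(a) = 3.90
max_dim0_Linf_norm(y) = 2.31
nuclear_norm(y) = 4.77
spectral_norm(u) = 1.63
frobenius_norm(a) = 3.90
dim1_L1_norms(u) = [0.16, 0.82, 1.74]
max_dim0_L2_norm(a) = 3.62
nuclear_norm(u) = 1.64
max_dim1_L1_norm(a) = 4.63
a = u @ y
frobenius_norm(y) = 3.39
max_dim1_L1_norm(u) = 1.74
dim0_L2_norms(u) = [1.6, 0.33]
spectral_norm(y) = 2.61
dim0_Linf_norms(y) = [2.16, 0.78, 2.31]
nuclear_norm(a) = 3.91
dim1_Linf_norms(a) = [0.29, 1.54, 3.26]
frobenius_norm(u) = 1.63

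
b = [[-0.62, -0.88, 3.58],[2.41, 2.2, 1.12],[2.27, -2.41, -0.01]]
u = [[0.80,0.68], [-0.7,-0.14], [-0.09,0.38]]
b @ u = [[-0.20, 1.06], [0.29, 1.76], [3.50, 1.88]]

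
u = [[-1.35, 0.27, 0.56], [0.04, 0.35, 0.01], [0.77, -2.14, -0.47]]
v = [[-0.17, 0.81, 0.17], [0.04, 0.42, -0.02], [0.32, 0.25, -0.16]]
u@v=[[0.42, -0.84, -0.32],[0.01, 0.18, -0.00],[-0.37, -0.39, 0.25]]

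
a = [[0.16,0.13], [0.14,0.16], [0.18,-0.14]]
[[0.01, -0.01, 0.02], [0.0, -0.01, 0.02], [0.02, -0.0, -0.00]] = a @ [[0.07, -0.03, 0.04], [-0.04, -0.03, 0.08]]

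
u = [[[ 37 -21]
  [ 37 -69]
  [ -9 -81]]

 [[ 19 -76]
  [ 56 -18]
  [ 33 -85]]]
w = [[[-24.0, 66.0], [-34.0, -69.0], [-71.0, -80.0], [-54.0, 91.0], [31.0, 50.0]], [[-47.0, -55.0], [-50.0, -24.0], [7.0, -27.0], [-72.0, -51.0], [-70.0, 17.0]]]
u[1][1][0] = 56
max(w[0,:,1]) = 91.0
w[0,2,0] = -71.0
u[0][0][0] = 37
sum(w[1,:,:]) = -372.0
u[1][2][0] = 33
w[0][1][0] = -34.0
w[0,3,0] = -54.0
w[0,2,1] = -80.0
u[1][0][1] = -76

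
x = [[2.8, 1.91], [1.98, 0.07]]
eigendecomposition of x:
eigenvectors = [[0.88, -0.45], [0.47, 0.89]]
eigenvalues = [3.81, -0.94]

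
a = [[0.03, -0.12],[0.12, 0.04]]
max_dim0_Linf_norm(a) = 0.12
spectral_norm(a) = 0.13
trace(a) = 0.07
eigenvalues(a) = [(0.03+0.12j), (0.03-0.12j)]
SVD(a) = [[-0.6, 0.8], [0.80, 0.6]] @ diag([0.13, 0.11999999999999997]) @ [[0.60, 0.80], [0.80, -0.60]]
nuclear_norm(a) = 0.25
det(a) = 0.02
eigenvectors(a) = [[-0.71+0.00j, -0.71-0.00j], [(0.03+0.71j), (0.03-0.71j)]]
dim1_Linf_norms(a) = [0.12, 0.12]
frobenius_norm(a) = 0.18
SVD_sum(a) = [[-0.05, -0.06], [0.06, 0.08]] + [[0.08, -0.06], [0.06, -0.04]]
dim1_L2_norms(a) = [0.12, 0.13]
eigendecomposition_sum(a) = [[0.02+0.06j,-0.06+0.02j], [0.06-0.02j,0.02+0.06j]] + [[0.02-0.06j,-0.06-0.02j],[(0.06+0.02j),(0.02-0.06j)]]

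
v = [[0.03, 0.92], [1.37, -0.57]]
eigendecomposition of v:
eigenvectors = [[0.73, -0.53], [0.68, 0.85]]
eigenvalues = [0.89, -1.43]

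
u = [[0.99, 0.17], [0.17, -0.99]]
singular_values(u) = [1.0, 1.0]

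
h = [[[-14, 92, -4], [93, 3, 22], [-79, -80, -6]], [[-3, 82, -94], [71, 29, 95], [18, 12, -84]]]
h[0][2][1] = -80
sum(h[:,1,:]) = 313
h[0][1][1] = 3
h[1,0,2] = -94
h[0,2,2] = -6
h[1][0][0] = -3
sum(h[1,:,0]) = 86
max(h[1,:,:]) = 95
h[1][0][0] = -3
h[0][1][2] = 22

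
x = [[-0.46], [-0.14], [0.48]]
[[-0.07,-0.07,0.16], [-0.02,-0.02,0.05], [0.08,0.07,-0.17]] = x @ [[0.16,0.15,-0.35]]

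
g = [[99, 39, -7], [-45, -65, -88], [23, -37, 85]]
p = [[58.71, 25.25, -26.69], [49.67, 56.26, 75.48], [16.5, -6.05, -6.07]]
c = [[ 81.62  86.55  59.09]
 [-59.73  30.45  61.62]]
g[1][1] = -65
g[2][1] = -37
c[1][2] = 61.62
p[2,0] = 16.5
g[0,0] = 99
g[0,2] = -7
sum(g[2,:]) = 71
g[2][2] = 85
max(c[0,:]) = 86.55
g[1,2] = -88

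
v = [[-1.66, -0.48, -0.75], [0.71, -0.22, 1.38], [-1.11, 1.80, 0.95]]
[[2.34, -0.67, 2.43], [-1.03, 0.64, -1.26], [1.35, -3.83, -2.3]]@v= [[-7.06, 3.4, -0.37], [3.56, -1.91, 0.46], [-2.41, -3.95, -8.48]]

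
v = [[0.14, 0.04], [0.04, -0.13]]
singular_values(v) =[0.15, 0.14]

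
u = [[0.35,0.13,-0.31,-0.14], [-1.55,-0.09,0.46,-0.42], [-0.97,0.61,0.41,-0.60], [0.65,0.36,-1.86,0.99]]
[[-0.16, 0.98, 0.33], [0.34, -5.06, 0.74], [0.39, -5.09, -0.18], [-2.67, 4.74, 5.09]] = u@ [[0.32, 2.67, -1.5], [-0.32, -2.10, -0.17], [1.09, -1.48, -3.05], [-0.74, 1.02, 0.46]]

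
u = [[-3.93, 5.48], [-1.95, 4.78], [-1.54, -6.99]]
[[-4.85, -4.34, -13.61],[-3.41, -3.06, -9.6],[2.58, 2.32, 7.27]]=u @ [[0.55, 0.49, 1.54], [-0.49, -0.44, -1.38]]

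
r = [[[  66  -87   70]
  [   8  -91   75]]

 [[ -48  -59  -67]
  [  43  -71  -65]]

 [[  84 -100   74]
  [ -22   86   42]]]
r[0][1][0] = 8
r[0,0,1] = -87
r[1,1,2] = -65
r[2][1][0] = -22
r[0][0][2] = 70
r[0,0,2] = 70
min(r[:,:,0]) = -48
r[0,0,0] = 66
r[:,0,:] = [[66, -87, 70], [-48, -59, -67], [84, -100, 74]]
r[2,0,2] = 74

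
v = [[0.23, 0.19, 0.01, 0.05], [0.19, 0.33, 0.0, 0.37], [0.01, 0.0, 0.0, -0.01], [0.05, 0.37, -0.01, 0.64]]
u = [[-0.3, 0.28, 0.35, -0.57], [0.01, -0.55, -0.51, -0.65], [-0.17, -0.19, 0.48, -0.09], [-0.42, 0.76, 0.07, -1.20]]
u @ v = [[-0.04, -0.18, 0.0, -0.28], [-0.14, -0.42, 0.01, -0.61], [-0.07, -0.13, -0.00, -0.14], [-0.01, -0.27, 0.01, -0.51]]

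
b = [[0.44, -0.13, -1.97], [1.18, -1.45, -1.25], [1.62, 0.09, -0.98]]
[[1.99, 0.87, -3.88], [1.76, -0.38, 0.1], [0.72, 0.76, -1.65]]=b@ [[-0.14,0.15,0.38], [-0.46,0.78,-1.62], [-1.01,-0.46,2.16]]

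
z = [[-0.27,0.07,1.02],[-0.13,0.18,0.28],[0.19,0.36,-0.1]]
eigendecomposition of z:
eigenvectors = [[0.88, 0.90, 0.85], [0.25, -0.14, 0.18], [-0.41, 0.41, 0.50]]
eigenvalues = [-0.73, 0.19, 0.35]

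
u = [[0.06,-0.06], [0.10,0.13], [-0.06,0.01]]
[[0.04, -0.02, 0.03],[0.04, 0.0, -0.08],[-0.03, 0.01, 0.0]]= u @ [[0.50, -0.16, -0.11], [-0.11, 0.15, -0.53]]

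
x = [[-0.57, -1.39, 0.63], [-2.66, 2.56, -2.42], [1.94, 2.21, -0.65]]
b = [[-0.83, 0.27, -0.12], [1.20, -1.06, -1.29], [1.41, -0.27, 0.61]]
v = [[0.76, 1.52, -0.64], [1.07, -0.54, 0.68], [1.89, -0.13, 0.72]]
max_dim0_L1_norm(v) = 3.72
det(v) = -0.01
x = b @ v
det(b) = -0.00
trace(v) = 0.94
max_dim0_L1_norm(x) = 6.16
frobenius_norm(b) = 2.73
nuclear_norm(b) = 3.75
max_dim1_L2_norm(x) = 4.41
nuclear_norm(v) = 4.28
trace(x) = 1.34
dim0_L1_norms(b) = [3.44, 1.6, 2.02]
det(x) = -0.00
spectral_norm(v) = 2.42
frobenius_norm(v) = 3.05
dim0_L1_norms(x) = [5.17, 6.16, 3.7]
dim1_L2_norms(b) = [0.88, 2.06, 1.56]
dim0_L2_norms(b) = [2.03, 1.13, 1.43]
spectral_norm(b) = 2.32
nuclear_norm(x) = 7.78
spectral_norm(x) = 4.58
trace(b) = -1.28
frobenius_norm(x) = 5.59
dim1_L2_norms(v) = [1.82, 1.38, 2.03]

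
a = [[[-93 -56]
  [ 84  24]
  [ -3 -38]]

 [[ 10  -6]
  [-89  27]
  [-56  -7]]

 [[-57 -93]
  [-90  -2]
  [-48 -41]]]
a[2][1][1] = -2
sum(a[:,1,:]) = -46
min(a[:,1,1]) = -2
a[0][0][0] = -93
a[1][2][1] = -7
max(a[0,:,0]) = 84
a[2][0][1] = -93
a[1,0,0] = 10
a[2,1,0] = -90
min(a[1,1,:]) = -89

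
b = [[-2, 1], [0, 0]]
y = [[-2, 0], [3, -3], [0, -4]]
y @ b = [[4, -2], [-6, 3], [0, 0]]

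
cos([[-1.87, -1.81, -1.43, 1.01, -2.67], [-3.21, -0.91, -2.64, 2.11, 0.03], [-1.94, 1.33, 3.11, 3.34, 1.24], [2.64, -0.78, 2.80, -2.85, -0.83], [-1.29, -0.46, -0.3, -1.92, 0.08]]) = [[0.10, -0.37, 0.51, -1.1, 0.42],[0.46, 0.81, 0.24, 0.53, -0.18],[0.14, 0.22, -0.65, -0.14, 0.15],[-0.57, -0.67, -0.19, -0.76, 0.12],[0.62, -1.22, 0.06, -1.05, -0.7]]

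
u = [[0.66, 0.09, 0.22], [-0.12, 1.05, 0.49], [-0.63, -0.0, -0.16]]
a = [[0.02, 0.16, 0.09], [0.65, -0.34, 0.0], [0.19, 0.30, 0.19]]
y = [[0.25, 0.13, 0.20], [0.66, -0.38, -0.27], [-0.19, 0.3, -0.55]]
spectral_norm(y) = 0.84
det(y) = 0.15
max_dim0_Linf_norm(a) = 0.65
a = y @ u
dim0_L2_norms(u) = [0.92, 1.05, 0.56]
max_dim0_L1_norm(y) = 1.1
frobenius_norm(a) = 0.86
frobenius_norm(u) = 1.51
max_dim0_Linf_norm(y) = 0.66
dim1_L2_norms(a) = [0.18, 0.73, 0.4]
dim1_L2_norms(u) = [0.7, 1.16, 0.65]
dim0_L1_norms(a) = [0.86, 0.8, 0.28]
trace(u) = 1.55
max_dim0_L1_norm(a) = 0.86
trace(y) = -0.68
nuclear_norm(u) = 2.12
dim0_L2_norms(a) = [0.68, 0.48, 0.21]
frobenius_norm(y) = 1.10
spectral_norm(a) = 0.74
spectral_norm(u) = 1.17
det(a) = 0.00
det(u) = 0.01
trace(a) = -0.13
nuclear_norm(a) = 1.18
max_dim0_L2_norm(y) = 0.73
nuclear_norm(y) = 1.77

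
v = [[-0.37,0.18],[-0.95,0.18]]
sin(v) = [[-0.38, 0.18], [-0.96, 0.18]]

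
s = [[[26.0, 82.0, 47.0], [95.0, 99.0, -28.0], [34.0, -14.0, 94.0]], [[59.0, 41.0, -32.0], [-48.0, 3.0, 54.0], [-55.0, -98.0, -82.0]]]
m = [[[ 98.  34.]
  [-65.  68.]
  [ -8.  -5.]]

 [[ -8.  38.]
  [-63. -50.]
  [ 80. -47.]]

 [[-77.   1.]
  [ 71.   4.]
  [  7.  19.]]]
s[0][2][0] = 34.0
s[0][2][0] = 34.0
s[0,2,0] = 34.0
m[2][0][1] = 1.0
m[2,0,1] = 1.0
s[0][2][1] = -14.0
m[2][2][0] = 7.0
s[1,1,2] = 54.0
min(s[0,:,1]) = -14.0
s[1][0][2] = -32.0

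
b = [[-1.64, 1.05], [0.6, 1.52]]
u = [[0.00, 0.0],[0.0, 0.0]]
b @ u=[[0.0,  0.00],[0.0,  0.0]]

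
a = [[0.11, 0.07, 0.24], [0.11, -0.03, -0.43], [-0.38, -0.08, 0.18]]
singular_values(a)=[0.57, 0.36, 0.0]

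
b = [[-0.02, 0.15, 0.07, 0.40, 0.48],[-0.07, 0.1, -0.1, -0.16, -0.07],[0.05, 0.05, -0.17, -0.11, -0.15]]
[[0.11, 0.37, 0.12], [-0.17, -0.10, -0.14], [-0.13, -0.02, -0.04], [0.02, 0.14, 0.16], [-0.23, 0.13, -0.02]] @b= [[-0.02, 0.06, -0.05, -0.03, 0.01], [0.0, -0.04, 0.02, -0.04, -0.05], [0.0, -0.02, -0.0, -0.04, -0.06], [-0.00, 0.02, -0.04, -0.03, -0.02], [-0.01, -0.02, -0.03, -0.11, -0.12]]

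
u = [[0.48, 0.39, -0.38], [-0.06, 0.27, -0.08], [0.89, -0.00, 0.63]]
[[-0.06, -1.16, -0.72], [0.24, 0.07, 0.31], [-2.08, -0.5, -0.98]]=u@ [[-1.37, -1.56, -1.67], [0.19, 0.32, 1.01], [-1.37, 1.41, 0.81]]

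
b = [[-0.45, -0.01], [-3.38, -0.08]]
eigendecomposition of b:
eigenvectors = [[-0.13, 0.02], [-0.99, -1.0]]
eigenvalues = [-0.53, -0.0]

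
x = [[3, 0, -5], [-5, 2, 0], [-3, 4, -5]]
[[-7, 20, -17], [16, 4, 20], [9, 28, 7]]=x @ [[-4, 0, -4], [-2, 2, 0], [-1, -4, 1]]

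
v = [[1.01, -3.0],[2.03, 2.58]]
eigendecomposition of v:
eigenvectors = [[(0.77+0j), 0.77-0.00j], [(-0.2-0.6j), -0.20+0.60j]]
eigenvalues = [(1.8+2.34j), (1.8-2.34j)]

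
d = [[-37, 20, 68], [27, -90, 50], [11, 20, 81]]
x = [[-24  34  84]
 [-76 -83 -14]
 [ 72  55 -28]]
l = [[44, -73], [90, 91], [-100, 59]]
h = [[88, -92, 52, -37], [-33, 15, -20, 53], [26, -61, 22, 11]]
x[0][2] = 84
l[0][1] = -73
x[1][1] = -83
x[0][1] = 34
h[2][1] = -61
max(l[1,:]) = 91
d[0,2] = 68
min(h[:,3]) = -37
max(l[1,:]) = 91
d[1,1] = -90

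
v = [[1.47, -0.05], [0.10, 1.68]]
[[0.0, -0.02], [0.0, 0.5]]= v @ [[0.0, -0.00], [-0.0, 0.3]]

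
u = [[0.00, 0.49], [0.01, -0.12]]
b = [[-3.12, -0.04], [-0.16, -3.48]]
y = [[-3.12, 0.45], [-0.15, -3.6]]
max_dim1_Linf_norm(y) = 3.6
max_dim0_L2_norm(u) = 0.5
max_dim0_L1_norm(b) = 3.52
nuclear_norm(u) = 0.51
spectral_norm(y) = 3.66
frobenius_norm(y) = 4.79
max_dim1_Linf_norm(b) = 3.48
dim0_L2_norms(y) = [3.12, 3.63]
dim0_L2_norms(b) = [3.12, 3.48]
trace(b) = -6.60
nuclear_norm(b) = 6.60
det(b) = 10.85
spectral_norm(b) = 3.51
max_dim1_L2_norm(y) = 3.6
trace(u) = -0.12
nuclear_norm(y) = 6.75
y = b + u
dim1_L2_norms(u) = [0.49, 0.12]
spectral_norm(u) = 0.50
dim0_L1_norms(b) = [3.28, 3.52]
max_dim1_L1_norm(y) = 3.75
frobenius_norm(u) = 0.50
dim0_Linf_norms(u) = [0.01, 0.49]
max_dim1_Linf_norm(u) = 0.49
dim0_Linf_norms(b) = [3.12, 3.48]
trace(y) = -6.72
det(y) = 11.30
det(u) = -0.00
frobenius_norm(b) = 4.68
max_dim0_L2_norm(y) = 3.63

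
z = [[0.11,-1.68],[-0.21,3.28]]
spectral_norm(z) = 3.69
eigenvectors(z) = [[-1.0, 0.46], [-0.06, -0.89]]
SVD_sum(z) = [[0.11, -1.68], [-0.21, 3.28]] + [[0.0, 0.00], [0.0, 0.0]]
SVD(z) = [[-0.46, 0.89], [0.89, 0.46]] @ diag([3.6928302569823144, 0.0021663600662049773]) @ [[-0.06, 1.00], [1.00, 0.06]]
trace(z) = 3.39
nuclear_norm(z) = 3.69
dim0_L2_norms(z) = [0.24, 3.69]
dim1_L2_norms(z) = [1.68, 3.29]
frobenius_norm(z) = 3.69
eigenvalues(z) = [0.0, 3.39]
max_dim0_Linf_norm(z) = 3.28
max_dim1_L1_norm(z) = 3.49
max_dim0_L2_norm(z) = 3.69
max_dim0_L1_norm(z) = 4.96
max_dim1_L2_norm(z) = 3.29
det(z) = 0.01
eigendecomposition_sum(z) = [[0.00,0.0], [0.0,0.00]] + [[0.11, -1.68], [-0.21, 3.28]]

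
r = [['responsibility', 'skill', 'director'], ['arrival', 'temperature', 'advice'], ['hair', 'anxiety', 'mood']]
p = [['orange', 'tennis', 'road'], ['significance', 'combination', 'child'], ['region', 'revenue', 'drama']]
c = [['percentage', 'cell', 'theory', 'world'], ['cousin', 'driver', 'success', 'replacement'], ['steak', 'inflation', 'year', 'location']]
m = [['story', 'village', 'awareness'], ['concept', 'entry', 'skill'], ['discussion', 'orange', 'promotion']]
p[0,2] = 'road'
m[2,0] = 'discussion'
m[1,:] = ['concept', 'entry', 'skill']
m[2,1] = 'orange'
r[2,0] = 'hair'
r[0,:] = ['responsibility', 'skill', 'director']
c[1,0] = 'cousin'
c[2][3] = 'location'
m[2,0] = 'discussion'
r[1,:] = ['arrival', 'temperature', 'advice']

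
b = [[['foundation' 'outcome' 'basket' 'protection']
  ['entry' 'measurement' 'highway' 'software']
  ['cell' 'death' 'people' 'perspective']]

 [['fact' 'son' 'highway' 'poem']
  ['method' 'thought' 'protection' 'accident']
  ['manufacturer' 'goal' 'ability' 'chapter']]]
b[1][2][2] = 'ability'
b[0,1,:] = ['entry', 'measurement', 'highway', 'software']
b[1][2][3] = 'chapter'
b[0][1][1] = 'measurement'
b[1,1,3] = 'accident'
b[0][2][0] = 'cell'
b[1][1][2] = 'protection'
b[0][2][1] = 'death'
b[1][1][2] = 'protection'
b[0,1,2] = 'highway'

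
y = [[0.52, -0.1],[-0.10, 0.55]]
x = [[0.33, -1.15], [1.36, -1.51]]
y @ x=[[0.04, -0.45], [0.72, -0.72]]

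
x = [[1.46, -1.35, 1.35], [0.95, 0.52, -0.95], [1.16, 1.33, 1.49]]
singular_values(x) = [2.74, 1.97, 1.35]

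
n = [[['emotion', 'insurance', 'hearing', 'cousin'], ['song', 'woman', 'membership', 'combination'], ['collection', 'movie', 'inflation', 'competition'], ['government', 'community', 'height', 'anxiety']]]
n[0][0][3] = 'cousin'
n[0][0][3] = 'cousin'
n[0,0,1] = 'insurance'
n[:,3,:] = [['government', 'community', 'height', 'anxiety']]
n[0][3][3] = 'anxiety'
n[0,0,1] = 'insurance'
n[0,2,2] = 'inflation'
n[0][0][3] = 'cousin'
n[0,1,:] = ['song', 'woman', 'membership', 'combination']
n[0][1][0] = 'song'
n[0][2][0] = 'collection'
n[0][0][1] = 'insurance'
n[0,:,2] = ['hearing', 'membership', 'inflation', 'height']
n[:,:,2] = [['hearing', 'membership', 'inflation', 'height']]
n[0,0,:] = ['emotion', 'insurance', 'hearing', 'cousin']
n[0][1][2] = 'membership'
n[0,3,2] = 'height'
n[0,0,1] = 'insurance'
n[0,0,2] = 'hearing'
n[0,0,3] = 'cousin'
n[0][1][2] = 'membership'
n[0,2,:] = ['collection', 'movie', 'inflation', 'competition']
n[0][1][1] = 'woman'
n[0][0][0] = 'emotion'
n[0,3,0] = 'government'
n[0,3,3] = 'anxiety'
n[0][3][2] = 'height'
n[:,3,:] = [['government', 'community', 'height', 'anxiety']]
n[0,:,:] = [['emotion', 'insurance', 'hearing', 'cousin'], ['song', 'woman', 'membership', 'combination'], ['collection', 'movie', 'inflation', 'competition'], ['government', 'community', 'height', 'anxiety']]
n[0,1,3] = 'combination'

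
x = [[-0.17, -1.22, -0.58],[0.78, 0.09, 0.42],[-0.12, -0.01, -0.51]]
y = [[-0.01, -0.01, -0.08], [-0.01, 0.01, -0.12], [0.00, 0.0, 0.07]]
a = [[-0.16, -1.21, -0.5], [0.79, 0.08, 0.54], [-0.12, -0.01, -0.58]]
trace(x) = -0.59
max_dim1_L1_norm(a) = 1.87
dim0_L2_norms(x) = [0.81, 1.22, 0.88]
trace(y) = 0.07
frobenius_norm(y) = 0.16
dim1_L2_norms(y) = [0.08, 0.12, 0.07]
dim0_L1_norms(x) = [1.07, 1.32, 1.51]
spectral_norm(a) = 1.45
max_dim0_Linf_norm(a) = 1.21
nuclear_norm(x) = 2.63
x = y + a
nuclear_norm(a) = 2.70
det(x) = -0.42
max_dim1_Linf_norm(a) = 1.21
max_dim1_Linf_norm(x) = 1.22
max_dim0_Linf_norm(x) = 1.22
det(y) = -0.00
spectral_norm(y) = 0.16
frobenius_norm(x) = 1.71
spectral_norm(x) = 1.46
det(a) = -0.47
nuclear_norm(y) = 0.18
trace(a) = -0.66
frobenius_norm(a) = 1.74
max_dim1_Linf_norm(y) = 0.12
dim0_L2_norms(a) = [0.81, 1.21, 0.94]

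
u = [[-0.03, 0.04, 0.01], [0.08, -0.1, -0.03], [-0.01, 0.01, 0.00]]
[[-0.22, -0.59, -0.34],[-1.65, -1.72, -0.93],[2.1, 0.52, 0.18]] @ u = [[-0.04, 0.05, 0.02], [-0.08, 0.1, 0.04], [-0.02, 0.03, 0.01]]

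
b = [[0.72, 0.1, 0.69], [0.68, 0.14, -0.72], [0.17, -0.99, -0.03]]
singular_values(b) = [1.01, 1.0, 1.0]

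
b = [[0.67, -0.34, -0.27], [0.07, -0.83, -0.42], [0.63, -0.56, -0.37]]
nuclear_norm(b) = 2.00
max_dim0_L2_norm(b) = 1.06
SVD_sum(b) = [[0.41, -0.52, -0.32], [0.45, -0.57, -0.35], [0.50, -0.64, -0.39]] + [[0.26, 0.18, 0.05], [-0.38, -0.26, -0.07], [0.13, 0.08, 0.02]] + [[-0.00,0.0,-0.0], [-0.0,0.00,-0.0], [0.00,-0.00,0.00]]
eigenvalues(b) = [0.51, 0.0, -1.05]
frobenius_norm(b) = 1.53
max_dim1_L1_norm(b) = 1.56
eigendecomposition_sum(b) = [[0.61,-0.10,-0.14], [-0.13,0.02,0.03], [0.52,-0.08,-0.12]] + [[-0.00, -0.00, 0.00], [0.0, 0.00, -0.0], [-0.0, -0.0, 0.0]] + [[0.06,-0.24,-0.13],[0.2,-0.85,-0.45],[0.11,-0.48,-0.25]]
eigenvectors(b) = [[-0.75, 0.14, -0.24], [0.16, -0.44, -0.85], [-0.64, 0.89, -0.48]]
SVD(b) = [[-0.51, 0.55, -0.66], [-0.57, -0.79, -0.22], [-0.64, 0.26, 0.72]] @ diag([1.4189826845585305, 0.5843678657844783, 0.0015291702190200463]) @ [[-0.56,0.71,0.43], [0.82,0.55,0.15], [0.13,-0.44,0.89]]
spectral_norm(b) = 1.42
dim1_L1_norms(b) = [1.28, 1.32, 1.56]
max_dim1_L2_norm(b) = 0.93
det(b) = -0.00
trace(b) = -0.53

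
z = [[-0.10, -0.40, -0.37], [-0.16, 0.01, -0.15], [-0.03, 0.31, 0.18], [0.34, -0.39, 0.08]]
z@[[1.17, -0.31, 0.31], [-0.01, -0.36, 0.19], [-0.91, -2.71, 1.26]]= [[0.22,1.18,-0.57], [-0.05,0.45,-0.24], [-0.20,-0.59,0.28], [0.33,-0.18,0.13]]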